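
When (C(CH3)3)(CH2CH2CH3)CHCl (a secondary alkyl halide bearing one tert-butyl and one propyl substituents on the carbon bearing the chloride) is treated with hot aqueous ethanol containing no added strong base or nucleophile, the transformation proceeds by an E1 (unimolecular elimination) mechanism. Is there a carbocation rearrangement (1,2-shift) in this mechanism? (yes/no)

yes

The first-formed carbocation is secondary.
The adjacent tert-butyl carbon has no hydrogen but bears methyl groups; migration of one methyl with its bonding pair (a 1,2-methyl shift) places the charge on a tertiary centre.
Tertiary is more stable than secondary, so the shift occurs.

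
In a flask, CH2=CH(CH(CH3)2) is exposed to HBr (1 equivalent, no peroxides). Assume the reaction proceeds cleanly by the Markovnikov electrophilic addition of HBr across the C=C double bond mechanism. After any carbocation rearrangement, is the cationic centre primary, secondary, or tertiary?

Step 1: Protonation of the alkene by HBr: the π bond acts as the nucleophile and picks up H⁺, giving the more stable (Markovnikov) secondary carbocation. The H–Br bond breaks heterolytically, releasing Br⁻.
Step 2: Carbocation rearrangement: a 1,2-hydride shift from the adjacent isopropyl carbon converts the initially-formed secondary cation into the more stable tertiary cation.
The cation rearranges from secondary to tertiary via a 1,2-hydride shift from the adjacent isopropyl carbon; the tertiary cation is what reacts next.

tertiary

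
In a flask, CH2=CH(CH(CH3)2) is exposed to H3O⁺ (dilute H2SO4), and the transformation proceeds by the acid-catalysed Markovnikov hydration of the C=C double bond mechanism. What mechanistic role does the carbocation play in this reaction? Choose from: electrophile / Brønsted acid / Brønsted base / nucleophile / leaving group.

electrophile

Step 3: Water acts as the nucleophile: an oxygen lone pair bonds to the cationic carbon, giving an oxonium-ion intermediate.
The carbocation accepts an electron pair into an empty or π* orbital — it is the electrophile.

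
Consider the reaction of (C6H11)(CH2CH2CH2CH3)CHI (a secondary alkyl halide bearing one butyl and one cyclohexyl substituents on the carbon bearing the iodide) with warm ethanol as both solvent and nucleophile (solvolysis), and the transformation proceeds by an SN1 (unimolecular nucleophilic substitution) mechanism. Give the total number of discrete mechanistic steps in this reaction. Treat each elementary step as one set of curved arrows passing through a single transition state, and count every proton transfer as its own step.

Step 1: The C–I bond breaks with both electrons going to the iodide; I⁻ leaves and a secondary carbocation remains.
Step 2: Carbocation rearrangement: a 1,2-hydride shift from the adjacent cyclohexyl carbon converts the initially-formed secondary cation into the more stable tertiary cation.
Step 3: CH3CH2OH donates an oxygen lone pair into the empty p orbital of the cation, giving a protonated ether (an oxonium ion).
Step 4: Deprotonation of the oxonium oxygen by solvent ethanol yields the neutral ether.
Total: 4 elementary steps.

4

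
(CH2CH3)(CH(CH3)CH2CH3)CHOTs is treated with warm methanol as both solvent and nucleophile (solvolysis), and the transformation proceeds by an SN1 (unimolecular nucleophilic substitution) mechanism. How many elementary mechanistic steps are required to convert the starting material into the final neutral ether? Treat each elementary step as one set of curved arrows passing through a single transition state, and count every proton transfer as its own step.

Step 1: The C–O bond breaks with both electrons going to the tosylate; TsO⁻ leaves and a secondary carbocation remains.
Step 2: A 1,2-hydride shift from the adjacent sec-butyl carbon moves the positive charge from the secondary centre to an adjacent carbon, generating a more stable tertiary carbocation.
Step 3: A lone pair on the oxygen of CH3OH attacks the carbocation, forming a new C–O σ-bond and an oxonium ion.
Step 4: Deprotonation of the oxonium oxygen by solvent methanol yields the neutral ether.
Total: 4 elementary steps.

4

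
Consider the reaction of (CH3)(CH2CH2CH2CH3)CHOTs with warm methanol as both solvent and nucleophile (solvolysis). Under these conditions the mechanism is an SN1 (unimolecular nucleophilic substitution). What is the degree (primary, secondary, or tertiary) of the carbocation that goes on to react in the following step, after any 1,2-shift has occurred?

secondary

Step 1: Unassisted departure of TsO⁻ (taking the C–O bonding pair) generates a secondary carbocation.
No single 1,2-shift to an adjacent carbon would give a more-substituted cation, so no rearrangement occurs.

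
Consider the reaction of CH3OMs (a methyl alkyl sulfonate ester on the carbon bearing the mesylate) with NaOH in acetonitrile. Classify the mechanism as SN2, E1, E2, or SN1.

Conditions: a methyl substrate with a strong nucleophile in the polar aprotic solvent acetonitrile.
These conditions are the textbook signature of the SN2 pathway.
An unhindered substrate with a strong nucleophile in a polar aprotic solvent favours one-step backside displacement.

SN2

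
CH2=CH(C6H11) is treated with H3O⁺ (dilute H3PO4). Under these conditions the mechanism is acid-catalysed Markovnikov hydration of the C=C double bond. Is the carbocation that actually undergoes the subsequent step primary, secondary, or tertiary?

Step 1: Protonation of the alkene by H3O⁺: the π bond acts as the nucleophile and picks up H⁺, giving the more stable (Markovnikov) secondary carbocation. H2O is released.
Step 2: Carbocation rearrangement: a 1,2-hydride shift from the adjacent cyclohexyl carbon converts the initially-formed secondary cation into the more stable tertiary cation.
The cation rearranges from secondary to tertiary via a 1,2-hydride shift from the adjacent cyclohexyl carbon; the tertiary cation is what reacts next.

tertiary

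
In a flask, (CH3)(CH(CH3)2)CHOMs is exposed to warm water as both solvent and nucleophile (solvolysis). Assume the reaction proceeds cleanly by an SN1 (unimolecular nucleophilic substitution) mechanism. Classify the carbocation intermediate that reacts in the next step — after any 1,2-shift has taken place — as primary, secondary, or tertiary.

tertiary

Step 1: Unassisted departure of MsO⁻ (taking the C–O bonding pair) generates a secondary carbocation.
Step 2: A hydride (H with its bonding pair) migrates from the adjacent isopropyl carbon to the cationic centre — a 1,2-hydride shift — upgrading the secondary cation to a tertiary one.
The cation rearranges from secondary to tertiary via a 1,2-hydride shift from the adjacent isopropyl carbon; the tertiary cation is what reacts next.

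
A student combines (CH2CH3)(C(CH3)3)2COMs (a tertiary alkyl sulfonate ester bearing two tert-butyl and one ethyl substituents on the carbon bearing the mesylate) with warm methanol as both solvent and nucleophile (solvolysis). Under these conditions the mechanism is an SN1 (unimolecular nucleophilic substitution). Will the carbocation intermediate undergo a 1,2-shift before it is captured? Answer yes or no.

The first-formed carbocation is tertiary.
No single 1,2-shift to an adjacent carbon would produce a more-substituted cation than the one already present, so no rearrangement occurs.

no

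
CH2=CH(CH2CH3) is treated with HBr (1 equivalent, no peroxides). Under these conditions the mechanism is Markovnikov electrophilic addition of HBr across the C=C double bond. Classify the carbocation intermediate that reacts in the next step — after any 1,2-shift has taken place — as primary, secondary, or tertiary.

secondary

Step 1: Protonation of the alkene by HBr: the π bond acts as the nucleophile and picks up H⁺, giving the more stable (Markovnikov) secondary carbocation. The H–Br bond breaks heterolytically, releasing Br⁻.
No single 1,2-shift to an adjacent carbon would give a more-substituted cation, so no rearrangement occurs.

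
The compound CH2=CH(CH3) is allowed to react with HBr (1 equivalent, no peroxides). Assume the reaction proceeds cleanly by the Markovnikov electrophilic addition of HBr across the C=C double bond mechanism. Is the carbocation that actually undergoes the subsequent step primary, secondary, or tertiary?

secondary

Step 1: Electrophilic addition begins with the π(C=C) electrons forming a bond to the proton of HBr. Following Markovnikov's rule, the resulting cation is secondary. The H–Br bond breaks heterolytically, releasing Br⁻.
No single 1,2-shift to an adjacent carbon would give a more-substituted cation, so no rearrangement occurs.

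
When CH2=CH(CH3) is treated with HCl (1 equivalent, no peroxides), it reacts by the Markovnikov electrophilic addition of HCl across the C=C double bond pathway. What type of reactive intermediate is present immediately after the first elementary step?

Step 1: The π electrons of the C=C bond attack a proton of HCl; Markovnikov addition places the new C–H on the less-substituted alkene carbon, so the positive charge ends up on the more-substituted carbon — a secondary carbocation. The H–Cl bond breaks heterolytically, releasing Cl⁻.
After step 1 the species present is a secondary carbocation.

secondary carbocation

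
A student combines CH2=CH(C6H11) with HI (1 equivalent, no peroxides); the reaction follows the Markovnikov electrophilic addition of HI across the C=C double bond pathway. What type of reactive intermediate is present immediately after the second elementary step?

Step 1: Electrophilic addition begins with the π(C=C) electrons forming a bond to the proton of HI. Following Markovnikov's rule, the resulting cation is secondary. The H–I bond breaks heterolytically, releasing I⁻.
Step 2: A hydride (H with its bonding pair) migrates from the adjacent cyclohexyl carbon to the cationic centre — a 1,2-hydride shift — upgrading the secondary cation to a tertiary one.
After step 2 the species present is a tertiary carbocation.

tertiary carbocation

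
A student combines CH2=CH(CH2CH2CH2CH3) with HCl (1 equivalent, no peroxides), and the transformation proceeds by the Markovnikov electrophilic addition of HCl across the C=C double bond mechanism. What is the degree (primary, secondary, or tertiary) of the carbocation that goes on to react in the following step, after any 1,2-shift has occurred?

Step 1: The π electrons of the C=C bond attack a proton of HCl; Markovnikov addition places the new C–H on the less-substituted alkene carbon, so the positive charge ends up on the more-substituted carbon — a secondary carbocation. The H–Cl bond breaks heterolytically, releasing Cl⁻.
No single 1,2-shift to an adjacent carbon would give a more-substituted cation, so no rearrangement occurs.

secondary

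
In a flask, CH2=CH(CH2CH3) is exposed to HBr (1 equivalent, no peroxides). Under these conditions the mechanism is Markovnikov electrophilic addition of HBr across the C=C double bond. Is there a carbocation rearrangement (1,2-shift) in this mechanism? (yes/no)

The first-formed carbocation is secondary.
No single 1,2-shift to an adjacent carbon would produce a more-substituted cation than the one already present, so no rearrangement occurs.

no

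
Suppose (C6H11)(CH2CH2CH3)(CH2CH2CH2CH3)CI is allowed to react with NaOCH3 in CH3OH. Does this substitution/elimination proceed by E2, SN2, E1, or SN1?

Conditions: a strong base with a tertiary substrate bearing a β-hydrogen.
These conditions are the textbook signature of the E2 pathway.
A strong (often hindered) base removes a β-H in concert with loss of the leaving group — bimolecular elimination.

E2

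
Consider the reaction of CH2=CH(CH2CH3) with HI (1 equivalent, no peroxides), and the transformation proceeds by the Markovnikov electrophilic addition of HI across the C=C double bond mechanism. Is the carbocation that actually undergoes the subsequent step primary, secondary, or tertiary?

Step 1: The π electrons of the C=C bond attack a proton of HI; Markovnikov addition places the new C–H on the less-substituted alkene carbon, so the positive charge ends up on the more-substituted carbon — a secondary carbocation. The H–I bond breaks heterolytically, releasing I⁻.
No single 1,2-shift to an adjacent carbon would give a more-substituted cation, so no rearrangement occurs.

secondary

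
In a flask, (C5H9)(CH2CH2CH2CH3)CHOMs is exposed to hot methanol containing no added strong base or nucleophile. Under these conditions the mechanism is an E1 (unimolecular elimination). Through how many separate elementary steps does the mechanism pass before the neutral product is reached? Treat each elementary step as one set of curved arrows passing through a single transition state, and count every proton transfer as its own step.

3

Step 1: The C–O bond breaks with both electrons going to the mesylate; MsO⁻ leaves and a secondary carbocation remains.
Step 2: Carbocation rearrangement: a 1,2-hydride shift from the adjacent cyclopentyl carbon converts the initially-formed secondary cation into the more stable tertiary cation.
Step 3: Loss of a β-proton to a methanol molecule of the solvent: the C–H bonding pair collapses toward the cationic carbon to form the C=C π bond, yielding the alkene.
Total: 3 elementary steps.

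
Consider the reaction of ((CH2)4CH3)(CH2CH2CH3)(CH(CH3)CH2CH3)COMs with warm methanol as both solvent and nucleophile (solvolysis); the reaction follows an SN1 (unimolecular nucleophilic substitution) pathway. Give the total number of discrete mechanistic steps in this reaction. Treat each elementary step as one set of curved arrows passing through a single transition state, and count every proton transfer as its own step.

Step 1: The C–O bond breaks with both electrons going to the mesylate; MsO⁻ leaves and a tertiary carbocation remains.
(No 1,2-shift: no single shift to an adjacent carbon would give a more stable cation.)
Step 2: CH3OH donates an oxygen lone pair into the empty p orbital of the cation, giving a protonated ether (an oxonium ion).
Step 3: Proton transfer from the O–H of the oxonium ion to a solvent molecule delivers the neutral ether.
Total: 3 elementary steps.

3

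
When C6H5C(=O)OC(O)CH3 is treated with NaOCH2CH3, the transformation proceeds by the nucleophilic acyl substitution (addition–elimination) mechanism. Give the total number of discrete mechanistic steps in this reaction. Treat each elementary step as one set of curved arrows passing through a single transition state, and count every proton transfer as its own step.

Step 1: A lone pair on the O of CH3CH2O⁻ attacks the electrophilic acyl carbon; the π(C=O) electrons move onto oxygen, giving a tetrahedral intermediate.
Step 2: An oxygen lone pair re-forms the C=O π bond as the C–O σ-bond breaks; CH3CO2⁻ is expelled.
Total: 2 elementary steps.

2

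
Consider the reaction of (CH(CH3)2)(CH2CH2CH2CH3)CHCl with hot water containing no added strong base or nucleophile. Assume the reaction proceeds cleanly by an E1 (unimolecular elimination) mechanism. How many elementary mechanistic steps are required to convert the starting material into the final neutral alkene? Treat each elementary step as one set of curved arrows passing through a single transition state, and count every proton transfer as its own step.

3

Step 1: Unassisted departure of Cl⁻ (taking the C–Cl bonding pair) generates a secondary carbocation.
Step 2: A hydride (H with its bonding pair) migrates from the adjacent isopropyl carbon to the cationic centre — a 1,2-hydride shift — upgrading the secondary cation to a tertiary one.
Step 3: Loss of a β-proton to a water molecule of the solvent: the C–H bonding pair collapses toward the cationic carbon to form the C=C π bond, yielding the alkene.
Total: 3 elementary steps.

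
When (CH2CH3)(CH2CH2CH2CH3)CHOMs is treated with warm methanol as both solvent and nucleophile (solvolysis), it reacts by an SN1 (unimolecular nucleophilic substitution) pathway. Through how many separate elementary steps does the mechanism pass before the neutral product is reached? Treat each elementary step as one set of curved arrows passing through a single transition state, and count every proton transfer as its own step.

3

Step 1: Rate-determining heterolysis of the C–O bond gives MsO⁻ and a secondary carbocation.
(No 1,2-shift: no single shift to an adjacent carbon would give a more stable cation.)
Step 2: CH3OH donates an oxygen lone pair into the empty p orbital of the cation, giving a protonated ether (an oxonium ion).
Step 3: Proton transfer from the O–H of the oxonium ion to a solvent molecule delivers the neutral ether.
Total: 3 elementary steps.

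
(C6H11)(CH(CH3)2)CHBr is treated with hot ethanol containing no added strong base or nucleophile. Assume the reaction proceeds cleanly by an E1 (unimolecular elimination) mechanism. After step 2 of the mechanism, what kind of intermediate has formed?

Step 1: Ionisation: the C–Br σ-bond cleaves heterolytically; both bonding electrons depart with Br⁻, leaving a secondary carbocation at the α-carbon.
Step 2: A hydride (H with its bonding pair) migrates from the adjacent cyclohexyl carbon to the cationic centre — a 1,2-hydride shift — upgrading the secondary cation to a tertiary one.
After step 2 the species present is a tertiary carbocation.

tertiary carbocation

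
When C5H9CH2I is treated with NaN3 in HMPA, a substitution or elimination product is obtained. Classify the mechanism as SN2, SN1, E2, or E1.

Conditions: a primary substrate with a strong nucleophile in the polar aprotic solvent HMPA.
These conditions are the textbook signature of the SN2 pathway.
An unhindered substrate with a strong nucleophile in a polar aprotic solvent favours one-step backside displacement.

SN2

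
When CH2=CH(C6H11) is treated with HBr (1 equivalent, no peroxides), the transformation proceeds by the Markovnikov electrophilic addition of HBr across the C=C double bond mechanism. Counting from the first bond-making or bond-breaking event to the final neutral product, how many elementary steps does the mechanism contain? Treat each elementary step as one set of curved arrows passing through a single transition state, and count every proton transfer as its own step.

Step 1: Protonation of the alkene by HBr: the π bond acts as the nucleophile and picks up H⁺, giving the more stable (Markovnikov) secondary carbocation. The H–Br bond breaks heterolytically, releasing Br⁻.
Step 2: A 1,2-hydride shift from the adjacent cyclohexyl carbon moves the positive charge from the secondary centre to an adjacent carbon, generating a more stable tertiary carbocation.
Step 3: Br⁻ captures the cation: a lone pair on Br⁻ fills the empty p orbital, producing the alkyl halide product.
Total: 3 elementary steps.

3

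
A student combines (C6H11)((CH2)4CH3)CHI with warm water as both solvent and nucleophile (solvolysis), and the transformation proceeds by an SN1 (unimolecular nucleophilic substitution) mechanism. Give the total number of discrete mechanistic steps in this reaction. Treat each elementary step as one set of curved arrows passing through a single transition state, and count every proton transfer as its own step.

4

Step 1: Ionisation: the C–I σ-bond cleaves heterolytically; both bonding electrons depart with I⁻, leaving a secondary carbocation at the α-carbon.
Step 2: A 1,2-hydride shift from the adjacent cyclohexyl carbon moves the positive charge from the secondary centre to an adjacent carbon, generating a more stable tertiary carbocation.
Step 3: A lone pair on the oxygen of H2O attacks the carbocation, forming a new C–O σ-bond and an oxonium ion.
Step 4: Proton transfer from the O–H of the oxonium ion to a solvent molecule delivers the neutral alcohol.
Total: 4 elementary steps.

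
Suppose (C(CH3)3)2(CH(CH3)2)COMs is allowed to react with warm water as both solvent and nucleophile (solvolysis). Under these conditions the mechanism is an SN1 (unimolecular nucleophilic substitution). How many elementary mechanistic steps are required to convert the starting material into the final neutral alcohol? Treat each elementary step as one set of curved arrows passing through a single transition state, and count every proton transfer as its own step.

Step 1: The C–O bond breaks with both electrons going to the mesylate; MsO⁻ leaves and a tertiary carbocation remains.
(No 1,2-shift: no single shift to an adjacent carbon would give a more stable cation.)
Step 2: A lone pair on the oxygen of H2O attacks the carbocation, forming a new C–O σ-bond and an oxonium ion.
Step 3: Proton transfer from the O–H of the oxonium ion to a solvent molecule delivers the neutral alcohol.
Total: 3 elementary steps.

3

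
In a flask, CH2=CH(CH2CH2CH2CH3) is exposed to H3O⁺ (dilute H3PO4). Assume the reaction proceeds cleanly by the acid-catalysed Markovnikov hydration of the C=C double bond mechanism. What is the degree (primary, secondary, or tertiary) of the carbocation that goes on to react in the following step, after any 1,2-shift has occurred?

secondary

Step 1: Electrophilic addition begins with the π(C=C) electrons forming a bond to the proton of H3O⁺. Following Markovnikov's rule, the resulting cation is secondary. H2O is released.
No single 1,2-shift to an adjacent carbon would give a more-substituted cation, so no rearrangement occurs.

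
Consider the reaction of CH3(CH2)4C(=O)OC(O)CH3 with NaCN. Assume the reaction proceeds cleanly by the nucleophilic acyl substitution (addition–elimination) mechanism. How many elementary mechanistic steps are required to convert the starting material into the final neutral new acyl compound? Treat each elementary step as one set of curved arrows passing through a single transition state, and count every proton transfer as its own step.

Step 1: CN⁻ adds to the carbonyl carbon; the C=O π electrons shift onto oxygen and a tetrahedral alkoxide intermediate forms.
Step 2: An oxygen lone pair re-forms the C=O π bond as the C–O σ-bond breaks; CH3CO2⁻ is expelled.
Total: 2 elementary steps.

2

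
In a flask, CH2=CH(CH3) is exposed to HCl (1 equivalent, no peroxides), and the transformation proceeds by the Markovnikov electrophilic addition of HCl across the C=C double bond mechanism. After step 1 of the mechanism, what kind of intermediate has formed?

Step 1: The π electrons of the C=C bond attack a proton of HCl; Markovnikov addition places the new C–H on the less-substituted alkene carbon, so the positive charge ends up on the more-substituted carbon — a secondary carbocation. The H–Cl bond breaks heterolytically, releasing Cl⁻.
After step 1 the species present is a secondary carbocation.

secondary carbocation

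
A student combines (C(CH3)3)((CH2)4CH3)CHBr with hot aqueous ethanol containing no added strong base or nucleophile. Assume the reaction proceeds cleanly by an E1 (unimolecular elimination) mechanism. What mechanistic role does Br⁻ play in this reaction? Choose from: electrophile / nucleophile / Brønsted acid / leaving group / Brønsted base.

Step 1: The C–Br bond breaks with both electrons going to the bromide; Br⁻ leaves and a secondary carbocation remains.
Br⁻ departs with both electrons of the breaking σ-bond — that is the definition of a leaving group.

leaving group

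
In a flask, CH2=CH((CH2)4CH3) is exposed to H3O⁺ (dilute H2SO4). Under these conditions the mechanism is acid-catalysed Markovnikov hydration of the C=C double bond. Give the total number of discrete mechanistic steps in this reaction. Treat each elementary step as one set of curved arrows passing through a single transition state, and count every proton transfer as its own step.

Step 1: The π electrons of the C=C bond attack a proton of H3O⁺; Markovnikov addition places the new C–H on the less-substituted alkene carbon, so the positive charge ends up on the more-substituted carbon — a secondary carbocation. H2O is released.
(No 1,2-shift: no single shift to an adjacent carbon would give a more stable cation.)
Step 2: A lone pair on the oxygen of H2O attacks the carbocation, forming a C–O bond and an oxonium ion (a protonated alcohol).
Step 3: Proton transfer from the O–H of the oxonium ion to H2O completes the catalytic cycle and yields the alcohol.
Total: 3 elementary steps.

3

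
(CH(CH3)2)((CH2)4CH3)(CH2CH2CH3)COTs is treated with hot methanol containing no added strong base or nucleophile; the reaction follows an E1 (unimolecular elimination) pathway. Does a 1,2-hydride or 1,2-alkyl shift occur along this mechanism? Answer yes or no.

The first-formed carbocation is tertiary.
No single 1,2-shift to an adjacent carbon would produce a more-substituted cation than the one already present, so no rearrangement occurs.

no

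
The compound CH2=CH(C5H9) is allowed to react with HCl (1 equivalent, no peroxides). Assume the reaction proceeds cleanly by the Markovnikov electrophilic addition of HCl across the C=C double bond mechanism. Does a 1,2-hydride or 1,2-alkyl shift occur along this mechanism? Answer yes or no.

yes

The first-formed carbocation is secondary.
The adjacent cyclopentyl carbon already bears 2 other carbon substituents and has a hydrogen to migrate; after a 1,2-hydride shift from that carbon the positive charge sits on a tertiary centre.
Tertiary is more stable than secondary, so the shift occurs.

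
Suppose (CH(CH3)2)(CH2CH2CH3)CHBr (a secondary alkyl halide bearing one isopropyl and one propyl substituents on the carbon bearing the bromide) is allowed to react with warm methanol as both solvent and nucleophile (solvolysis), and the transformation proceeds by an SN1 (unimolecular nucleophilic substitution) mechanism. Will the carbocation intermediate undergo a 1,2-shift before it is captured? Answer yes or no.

The first-formed carbocation is secondary.
The adjacent isopropyl carbon already bears 2 other carbon substituents and has a hydrogen to migrate; after a 1,2-hydride shift from that carbon the positive charge sits on a tertiary centre.
Tertiary is more stable than secondary, so the shift occurs.

yes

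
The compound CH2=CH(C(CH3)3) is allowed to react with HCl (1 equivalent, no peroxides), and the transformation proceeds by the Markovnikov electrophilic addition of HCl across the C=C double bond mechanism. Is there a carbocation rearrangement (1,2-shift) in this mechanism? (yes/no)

yes

The first-formed carbocation is secondary.
The adjacent tert-butyl carbon has no hydrogen but bears methyl groups; migration of one methyl with its bonding pair (a 1,2-methyl shift) places the charge on a tertiary centre.
Tertiary is more stable than secondary, so the shift occurs.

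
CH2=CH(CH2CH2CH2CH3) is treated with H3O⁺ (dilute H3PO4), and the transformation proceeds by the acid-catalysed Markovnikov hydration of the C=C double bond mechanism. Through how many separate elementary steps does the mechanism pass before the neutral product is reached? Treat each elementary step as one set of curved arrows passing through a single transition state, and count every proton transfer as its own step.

3

Step 1: Electrophilic addition begins with the π(C=C) electrons forming a bond to the proton of H3O⁺. Following Markovnikov's rule, the resulting cation is secondary. H2O is released.
(No 1,2-shift: no single shift to an adjacent carbon would give a more stable cation.)
Step 2: A lone pair on the oxygen of H2O attacks the carbocation, forming a C–O bond and an oxonium ion (a protonated alcohol).
Step 3: H2O removes a proton from the oxonium oxygen, regenerating H3O⁺ and giving the neutral alcohol.
Total: 3 elementary steps.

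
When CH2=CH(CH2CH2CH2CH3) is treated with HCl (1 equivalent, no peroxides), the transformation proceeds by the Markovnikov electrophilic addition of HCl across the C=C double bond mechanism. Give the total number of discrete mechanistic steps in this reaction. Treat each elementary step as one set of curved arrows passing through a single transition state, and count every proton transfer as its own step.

2

Step 1: Protonation of the alkene by HCl: the π bond acts as the nucleophile and picks up H⁺, giving the more stable (Markovnikov) secondary carbocation. The H–Cl bond breaks heterolytically, releasing Cl⁻.
(No 1,2-shift: no single shift to an adjacent carbon would give a more stable cation.)
Step 2: Cl⁻ captures the cation: a lone pair on Cl⁻ fills the empty p orbital, producing the alkyl halide product.
Total: 2 elementary steps.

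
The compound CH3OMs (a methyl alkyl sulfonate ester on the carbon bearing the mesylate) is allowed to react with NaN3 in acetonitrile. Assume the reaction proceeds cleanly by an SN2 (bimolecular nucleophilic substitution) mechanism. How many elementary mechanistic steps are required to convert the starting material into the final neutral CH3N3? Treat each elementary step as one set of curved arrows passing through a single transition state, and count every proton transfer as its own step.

Step 1: N3⁻ attacks the back face of the α-carbon while MsO⁻ departs with the C–O bonding pair — a single concerted displacement through a pentacoordinate transition state.
Total: 1 elementary step.

1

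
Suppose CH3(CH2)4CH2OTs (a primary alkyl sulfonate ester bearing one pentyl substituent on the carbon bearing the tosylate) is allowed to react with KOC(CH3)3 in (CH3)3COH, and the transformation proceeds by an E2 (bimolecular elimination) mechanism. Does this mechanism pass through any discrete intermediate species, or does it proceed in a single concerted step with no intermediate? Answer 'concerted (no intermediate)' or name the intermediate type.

concerted (no intermediate)

In one step, (CH3)3CO⁻ pulls off a β-proton, the C–O bond cleaves, and a C=C double bond forms between the α- and β-carbons (E2, anti elimination).
All bond changes occur in one transition state; no discrete intermediate is formed.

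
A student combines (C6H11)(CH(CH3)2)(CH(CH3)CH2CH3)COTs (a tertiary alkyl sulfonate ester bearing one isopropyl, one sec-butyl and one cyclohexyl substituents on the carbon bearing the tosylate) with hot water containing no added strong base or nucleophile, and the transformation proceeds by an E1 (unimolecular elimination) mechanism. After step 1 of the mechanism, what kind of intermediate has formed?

tertiary carbocation

Step 1: Unassisted departure of TsO⁻ (taking the C–O bonding pair) generates a tertiary carbocation.
After step 1 the species present is a tertiary carbocation.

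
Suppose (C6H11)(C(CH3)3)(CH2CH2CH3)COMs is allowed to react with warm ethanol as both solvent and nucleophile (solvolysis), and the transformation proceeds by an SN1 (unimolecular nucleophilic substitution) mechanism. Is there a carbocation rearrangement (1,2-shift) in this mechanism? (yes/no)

no

The first-formed carbocation is tertiary.
No single 1,2-shift to an adjacent carbon would produce a more-substituted cation than the one already present, so no rearrangement occurs.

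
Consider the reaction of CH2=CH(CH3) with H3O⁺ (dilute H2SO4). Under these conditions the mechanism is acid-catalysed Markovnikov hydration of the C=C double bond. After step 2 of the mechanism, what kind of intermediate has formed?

oxonium ion

Step 1: The π electrons of the C=C bond attack a proton of H3O⁺; Markovnikov addition places the new C–H on the less-substituted alkene carbon, so the positive charge ends up on the more-substituted carbon — a secondary carbocation. H2O is released.
Step 2: Water acts as the nucleophile: an oxygen lone pair bonds to the cationic carbon, giving an oxonium-ion intermediate.
After step 2 the species present is an oxonium ion.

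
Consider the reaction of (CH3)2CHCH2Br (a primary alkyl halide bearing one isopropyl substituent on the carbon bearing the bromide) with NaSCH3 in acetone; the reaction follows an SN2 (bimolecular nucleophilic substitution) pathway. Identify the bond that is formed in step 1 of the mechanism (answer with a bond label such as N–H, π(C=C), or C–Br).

Step 1: CH3S⁻ attacks the back face of the α-carbon while Br⁻ departs with the C–Br bonding pair — a single concerted displacement through a pentacoordinate transition state.
The bond formed in this step is the C–S bond.

C–S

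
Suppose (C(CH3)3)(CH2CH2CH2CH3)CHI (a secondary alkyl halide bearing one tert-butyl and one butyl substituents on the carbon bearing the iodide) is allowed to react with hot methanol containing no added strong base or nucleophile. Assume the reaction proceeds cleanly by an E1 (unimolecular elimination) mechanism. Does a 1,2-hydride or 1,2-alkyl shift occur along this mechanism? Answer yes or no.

yes

The first-formed carbocation is secondary.
The adjacent tert-butyl carbon has no hydrogen but bears methyl groups; migration of one methyl with its bonding pair (a 1,2-methyl shift) places the charge on a tertiary centre.
Tertiary is more stable than secondary, so the shift occurs.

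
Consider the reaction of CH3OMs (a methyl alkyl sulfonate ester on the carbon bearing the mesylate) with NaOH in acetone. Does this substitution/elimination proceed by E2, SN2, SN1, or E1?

SN2

Conditions: a methyl substrate with a strong nucleophile in the polar aprotic solvent acetone.
These conditions are the textbook signature of the SN2 pathway.
An unhindered substrate with a strong nucleophile in a polar aprotic solvent favours one-step backside displacement.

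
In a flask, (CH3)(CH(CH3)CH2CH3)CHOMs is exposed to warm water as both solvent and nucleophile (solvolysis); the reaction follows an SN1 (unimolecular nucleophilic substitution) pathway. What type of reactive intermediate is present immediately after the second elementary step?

Step 1: Unassisted departure of MsO⁻ (taking the C–O bonding pair) generates a secondary carbocation.
Step 2: A 1,2-hydride shift from the adjacent sec-butyl carbon moves the positive charge from the secondary centre to an adjacent carbon, generating a more stable tertiary carbocation.
After step 2 the species present is a tertiary carbocation.

tertiary carbocation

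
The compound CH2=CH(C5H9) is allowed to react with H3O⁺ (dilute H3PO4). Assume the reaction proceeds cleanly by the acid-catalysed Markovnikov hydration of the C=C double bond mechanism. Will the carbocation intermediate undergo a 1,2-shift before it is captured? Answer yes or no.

yes

The first-formed carbocation is secondary.
The adjacent cyclopentyl carbon already bears 2 other carbon substituents and has a hydrogen to migrate; after a 1,2-hydride shift from that carbon the positive charge sits on a tertiary centre.
Tertiary is more stable than secondary, so the shift occurs.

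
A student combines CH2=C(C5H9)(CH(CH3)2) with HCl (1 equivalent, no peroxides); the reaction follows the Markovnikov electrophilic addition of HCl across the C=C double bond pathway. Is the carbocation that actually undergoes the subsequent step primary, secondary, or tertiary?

tertiary

Step 1: Electrophilic addition begins with the π(C=C) electrons forming a bond to the proton of HCl. Following Markovnikov's rule, the resulting cation is tertiary. The H–Cl bond breaks heterolytically, releasing Cl⁻.
No single 1,2-shift to an adjacent carbon would give a more-substituted cation, so no rearrangement occurs.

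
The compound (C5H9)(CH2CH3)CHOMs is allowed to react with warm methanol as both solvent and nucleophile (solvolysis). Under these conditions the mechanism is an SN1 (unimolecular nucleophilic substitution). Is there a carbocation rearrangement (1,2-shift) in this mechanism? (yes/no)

yes

The first-formed carbocation is secondary.
The adjacent cyclopentyl carbon already bears 2 other carbon substituents and has a hydrogen to migrate; after a 1,2-hydride shift from that carbon the positive charge sits on a tertiary centre.
Tertiary is more stable than secondary, so the shift occurs.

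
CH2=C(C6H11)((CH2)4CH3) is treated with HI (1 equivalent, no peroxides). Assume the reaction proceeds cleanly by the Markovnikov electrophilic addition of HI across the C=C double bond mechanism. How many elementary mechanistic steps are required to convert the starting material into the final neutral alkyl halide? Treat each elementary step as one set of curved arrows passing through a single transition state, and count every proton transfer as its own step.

Step 1: Electrophilic addition begins with the π(C=C) electrons forming a bond to the proton of HI. Following Markovnikov's rule, the resulting cation is tertiary. The H–I bond breaks heterolytically, releasing I⁻.
(No 1,2-shift: no single shift to an adjacent carbon would give a more stable cation.)
Step 2: I⁻ captures the cation: a lone pair on I⁻ fills the empty p orbital, producing the alkyl halide product.
Total: 2 elementary steps.

2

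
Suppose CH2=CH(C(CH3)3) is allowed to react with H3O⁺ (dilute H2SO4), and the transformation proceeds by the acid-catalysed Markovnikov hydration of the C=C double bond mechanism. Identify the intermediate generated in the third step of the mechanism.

Step 1: Electrophilic addition begins with the π(C=C) electrons forming a bond to the proton of H3O⁺. Following Markovnikov's rule, the resulting cation is secondary. H2O is released.
Step 2: A 1,2-methyl shift from the adjacent tert-butyl carbon moves the positive charge from the secondary centre to an adjacent carbon, generating a more stable tertiary carbocation.
Step 3: Nucleophilic capture of the cation by H2O produces the protonated alcohol (an oxonium ion).
After step 3 the species present is an oxonium ion.

oxonium ion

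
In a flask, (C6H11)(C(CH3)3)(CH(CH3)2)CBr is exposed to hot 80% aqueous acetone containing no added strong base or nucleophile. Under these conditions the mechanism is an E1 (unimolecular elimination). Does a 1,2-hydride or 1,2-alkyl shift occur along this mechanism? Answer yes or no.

The first-formed carbocation is tertiary.
No single 1,2-shift to an adjacent carbon would produce a more-substituted cation than the one already present, so no rearrangement occurs.

no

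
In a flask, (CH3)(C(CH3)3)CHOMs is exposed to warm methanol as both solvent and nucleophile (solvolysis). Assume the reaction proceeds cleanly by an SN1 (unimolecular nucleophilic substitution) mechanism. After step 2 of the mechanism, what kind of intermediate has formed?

Step 1: Rate-determining heterolysis of the C–O bond gives MsO⁻ and a secondary carbocation.
Step 2: A methyl group with its bonding pair migrates from the adjacent tert-butyl carbon to the cationic centre — a 1,2-methyl shift — upgrading the secondary cation to a tertiary one.
After step 2 the species present is a tertiary carbocation.

tertiary carbocation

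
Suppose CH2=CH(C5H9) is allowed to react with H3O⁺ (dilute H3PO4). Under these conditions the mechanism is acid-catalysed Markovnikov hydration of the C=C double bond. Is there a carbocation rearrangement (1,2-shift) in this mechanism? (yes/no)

yes

The first-formed carbocation is secondary.
The adjacent cyclopentyl carbon already bears 2 other carbon substituents and has a hydrogen to migrate; after a 1,2-hydride shift from that carbon the positive charge sits on a tertiary centre.
Tertiary is more stable than secondary, so the shift occurs.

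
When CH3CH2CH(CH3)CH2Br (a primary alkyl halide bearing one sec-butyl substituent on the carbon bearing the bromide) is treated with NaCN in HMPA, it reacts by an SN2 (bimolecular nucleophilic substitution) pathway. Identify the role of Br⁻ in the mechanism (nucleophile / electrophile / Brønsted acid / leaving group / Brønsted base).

leaving group

Step 1: Backside attack by CN⁻ on the carbon bearing the bromide: the new C–C bond forms as the C–Br bond breaks, with Walden inversion at carbon.
Br⁻ departs with both electrons of the breaking σ-bond — that is the definition of a leaving group.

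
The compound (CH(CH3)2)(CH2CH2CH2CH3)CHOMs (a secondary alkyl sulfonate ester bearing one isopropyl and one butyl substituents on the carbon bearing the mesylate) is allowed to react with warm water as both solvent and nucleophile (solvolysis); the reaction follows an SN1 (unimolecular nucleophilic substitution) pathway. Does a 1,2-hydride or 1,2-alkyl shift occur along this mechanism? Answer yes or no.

yes

The first-formed carbocation is secondary.
The adjacent isopropyl carbon already bears 2 other carbon substituents and has a hydrogen to migrate; after a 1,2-hydride shift from that carbon the positive charge sits on a tertiary centre.
Tertiary is more stable than secondary, so the shift occurs.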